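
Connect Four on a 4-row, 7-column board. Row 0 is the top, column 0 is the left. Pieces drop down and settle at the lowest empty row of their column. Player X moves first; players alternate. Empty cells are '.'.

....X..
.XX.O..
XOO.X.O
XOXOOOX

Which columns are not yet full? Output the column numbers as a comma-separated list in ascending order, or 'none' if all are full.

Answer: 0,1,2,3,5,6

Derivation:
col 0: top cell = '.' → open
col 1: top cell = '.' → open
col 2: top cell = '.' → open
col 3: top cell = '.' → open
col 4: top cell = 'X' → FULL
col 5: top cell = '.' → open
col 6: top cell = '.' → open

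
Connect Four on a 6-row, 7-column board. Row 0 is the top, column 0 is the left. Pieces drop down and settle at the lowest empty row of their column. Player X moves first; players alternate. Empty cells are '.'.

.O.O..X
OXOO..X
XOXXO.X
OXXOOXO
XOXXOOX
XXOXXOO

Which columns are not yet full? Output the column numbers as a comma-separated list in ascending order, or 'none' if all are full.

col 0: top cell = '.' → open
col 1: top cell = 'O' → FULL
col 2: top cell = '.' → open
col 3: top cell = 'O' → FULL
col 4: top cell = '.' → open
col 5: top cell = '.' → open
col 6: top cell = 'X' → FULL

Answer: 0,2,4,5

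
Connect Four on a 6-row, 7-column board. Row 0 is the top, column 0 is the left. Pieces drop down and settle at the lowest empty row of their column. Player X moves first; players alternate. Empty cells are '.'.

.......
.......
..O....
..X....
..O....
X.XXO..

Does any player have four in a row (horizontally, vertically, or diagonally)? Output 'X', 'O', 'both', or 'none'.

none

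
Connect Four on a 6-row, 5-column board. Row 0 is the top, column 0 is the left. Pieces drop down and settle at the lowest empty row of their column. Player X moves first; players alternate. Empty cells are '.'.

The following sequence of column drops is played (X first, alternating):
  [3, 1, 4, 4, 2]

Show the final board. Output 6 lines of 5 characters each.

Answer: .....
.....
.....
.....
....O
.OXXX

Derivation:
Move 1: X drops in col 3, lands at row 5
Move 2: O drops in col 1, lands at row 5
Move 3: X drops in col 4, lands at row 5
Move 4: O drops in col 4, lands at row 4
Move 5: X drops in col 2, lands at row 5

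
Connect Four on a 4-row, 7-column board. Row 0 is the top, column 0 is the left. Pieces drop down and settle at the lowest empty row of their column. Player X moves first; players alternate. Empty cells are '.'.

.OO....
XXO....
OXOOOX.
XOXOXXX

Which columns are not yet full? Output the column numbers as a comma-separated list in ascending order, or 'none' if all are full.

col 0: top cell = '.' → open
col 1: top cell = 'O' → FULL
col 2: top cell = 'O' → FULL
col 3: top cell = '.' → open
col 4: top cell = '.' → open
col 5: top cell = '.' → open
col 6: top cell = '.' → open

Answer: 0,3,4,5,6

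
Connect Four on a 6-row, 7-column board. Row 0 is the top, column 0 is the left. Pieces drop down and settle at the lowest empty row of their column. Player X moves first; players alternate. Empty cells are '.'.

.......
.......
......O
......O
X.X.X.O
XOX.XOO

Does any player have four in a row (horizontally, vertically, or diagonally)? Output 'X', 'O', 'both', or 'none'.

O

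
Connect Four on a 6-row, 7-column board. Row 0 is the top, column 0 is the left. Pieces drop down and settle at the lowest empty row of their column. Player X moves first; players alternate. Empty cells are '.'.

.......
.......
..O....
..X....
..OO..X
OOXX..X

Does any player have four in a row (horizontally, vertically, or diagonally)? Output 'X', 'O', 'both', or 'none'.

none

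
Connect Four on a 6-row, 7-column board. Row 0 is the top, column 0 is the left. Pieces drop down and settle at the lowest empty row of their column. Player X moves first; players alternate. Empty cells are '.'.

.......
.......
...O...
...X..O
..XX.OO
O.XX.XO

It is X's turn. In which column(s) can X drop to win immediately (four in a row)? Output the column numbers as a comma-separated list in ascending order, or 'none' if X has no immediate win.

Answer: 4

Derivation:
col 0: drop X → no win
col 1: drop X → no win
col 2: drop X → no win
col 3: drop X → no win
col 4: drop X → WIN!
col 5: drop X → no win
col 6: drop X → no win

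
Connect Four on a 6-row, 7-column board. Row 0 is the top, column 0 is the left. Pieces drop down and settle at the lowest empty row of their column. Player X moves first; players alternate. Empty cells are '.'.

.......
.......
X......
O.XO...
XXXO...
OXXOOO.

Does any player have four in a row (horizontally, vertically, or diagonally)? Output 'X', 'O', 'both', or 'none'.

none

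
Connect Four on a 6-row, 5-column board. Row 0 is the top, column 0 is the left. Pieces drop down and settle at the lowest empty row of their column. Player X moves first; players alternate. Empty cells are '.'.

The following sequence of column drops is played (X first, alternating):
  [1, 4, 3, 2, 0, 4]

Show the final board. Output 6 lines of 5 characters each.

Answer: .....
.....
.....
.....
....O
XXOXO

Derivation:
Move 1: X drops in col 1, lands at row 5
Move 2: O drops in col 4, lands at row 5
Move 3: X drops in col 3, lands at row 5
Move 4: O drops in col 2, lands at row 5
Move 5: X drops in col 0, lands at row 5
Move 6: O drops in col 4, lands at row 4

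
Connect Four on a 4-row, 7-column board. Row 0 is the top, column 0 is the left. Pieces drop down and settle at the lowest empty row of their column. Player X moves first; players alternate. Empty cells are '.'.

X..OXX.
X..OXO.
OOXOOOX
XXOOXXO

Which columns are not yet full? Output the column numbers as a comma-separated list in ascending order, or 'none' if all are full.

Answer: 1,2,6

Derivation:
col 0: top cell = 'X' → FULL
col 1: top cell = '.' → open
col 2: top cell = '.' → open
col 3: top cell = 'O' → FULL
col 4: top cell = 'X' → FULL
col 5: top cell = 'X' → FULL
col 6: top cell = '.' → open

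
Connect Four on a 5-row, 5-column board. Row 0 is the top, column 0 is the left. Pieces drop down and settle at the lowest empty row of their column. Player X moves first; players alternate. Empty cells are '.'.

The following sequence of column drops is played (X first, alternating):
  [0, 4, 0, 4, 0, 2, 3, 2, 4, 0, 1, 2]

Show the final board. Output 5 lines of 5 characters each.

Answer: .....
O....
X.O.X
X.O.O
XXOXO

Derivation:
Move 1: X drops in col 0, lands at row 4
Move 2: O drops in col 4, lands at row 4
Move 3: X drops in col 0, lands at row 3
Move 4: O drops in col 4, lands at row 3
Move 5: X drops in col 0, lands at row 2
Move 6: O drops in col 2, lands at row 4
Move 7: X drops in col 3, lands at row 4
Move 8: O drops in col 2, lands at row 3
Move 9: X drops in col 4, lands at row 2
Move 10: O drops in col 0, lands at row 1
Move 11: X drops in col 1, lands at row 4
Move 12: O drops in col 2, lands at row 2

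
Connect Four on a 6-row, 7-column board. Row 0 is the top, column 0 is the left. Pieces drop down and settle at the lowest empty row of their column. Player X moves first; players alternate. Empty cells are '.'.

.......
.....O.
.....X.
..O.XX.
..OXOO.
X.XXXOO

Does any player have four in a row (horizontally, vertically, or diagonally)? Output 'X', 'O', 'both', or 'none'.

X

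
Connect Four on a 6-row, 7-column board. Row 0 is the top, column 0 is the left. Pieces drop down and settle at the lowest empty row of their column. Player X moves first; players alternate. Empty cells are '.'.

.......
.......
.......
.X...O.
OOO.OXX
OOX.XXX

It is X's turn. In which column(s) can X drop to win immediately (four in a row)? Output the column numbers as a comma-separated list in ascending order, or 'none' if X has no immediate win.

col 0: drop X → no win
col 1: drop X → no win
col 2: drop X → no win
col 3: drop X → WIN!
col 4: drop X → no win
col 5: drop X → no win
col 6: drop X → no win

Answer: 3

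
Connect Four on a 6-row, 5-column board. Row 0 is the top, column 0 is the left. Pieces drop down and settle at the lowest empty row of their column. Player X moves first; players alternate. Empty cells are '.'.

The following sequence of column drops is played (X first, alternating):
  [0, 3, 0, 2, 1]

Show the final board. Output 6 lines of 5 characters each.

Answer: .....
.....
.....
.....
X....
XXOO.

Derivation:
Move 1: X drops in col 0, lands at row 5
Move 2: O drops in col 3, lands at row 5
Move 3: X drops in col 0, lands at row 4
Move 4: O drops in col 2, lands at row 5
Move 5: X drops in col 1, lands at row 5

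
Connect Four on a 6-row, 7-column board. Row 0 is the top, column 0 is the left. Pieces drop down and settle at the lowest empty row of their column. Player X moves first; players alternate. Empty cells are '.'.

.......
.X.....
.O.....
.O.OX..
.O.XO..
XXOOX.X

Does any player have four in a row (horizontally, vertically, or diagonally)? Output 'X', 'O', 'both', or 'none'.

none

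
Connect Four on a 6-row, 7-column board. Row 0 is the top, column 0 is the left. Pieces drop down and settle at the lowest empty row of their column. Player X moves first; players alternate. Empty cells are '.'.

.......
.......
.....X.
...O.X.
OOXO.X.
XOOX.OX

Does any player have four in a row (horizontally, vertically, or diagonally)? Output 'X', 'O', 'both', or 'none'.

none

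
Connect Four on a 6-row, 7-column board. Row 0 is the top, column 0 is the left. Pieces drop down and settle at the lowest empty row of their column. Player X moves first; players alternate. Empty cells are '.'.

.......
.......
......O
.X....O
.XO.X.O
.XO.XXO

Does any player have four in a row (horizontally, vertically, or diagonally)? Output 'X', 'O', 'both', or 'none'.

O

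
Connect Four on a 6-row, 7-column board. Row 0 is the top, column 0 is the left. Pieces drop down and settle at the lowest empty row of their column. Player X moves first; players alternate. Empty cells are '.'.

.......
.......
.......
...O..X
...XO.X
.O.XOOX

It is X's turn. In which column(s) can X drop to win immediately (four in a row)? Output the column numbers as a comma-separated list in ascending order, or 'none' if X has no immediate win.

col 0: drop X → no win
col 1: drop X → no win
col 2: drop X → no win
col 3: drop X → no win
col 4: drop X → no win
col 5: drop X → no win
col 6: drop X → WIN!

Answer: 6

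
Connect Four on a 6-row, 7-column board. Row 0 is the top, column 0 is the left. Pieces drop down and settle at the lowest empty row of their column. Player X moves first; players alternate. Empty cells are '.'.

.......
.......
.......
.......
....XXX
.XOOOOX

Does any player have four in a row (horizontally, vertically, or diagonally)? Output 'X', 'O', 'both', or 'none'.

O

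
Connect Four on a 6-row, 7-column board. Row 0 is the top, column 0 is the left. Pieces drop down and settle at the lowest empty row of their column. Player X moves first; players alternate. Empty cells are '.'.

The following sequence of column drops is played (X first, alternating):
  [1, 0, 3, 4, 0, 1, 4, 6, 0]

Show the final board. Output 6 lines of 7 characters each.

Answer: .......
.......
.......
X......
XO..X..
OX.XO.O

Derivation:
Move 1: X drops in col 1, lands at row 5
Move 2: O drops in col 0, lands at row 5
Move 3: X drops in col 3, lands at row 5
Move 4: O drops in col 4, lands at row 5
Move 5: X drops in col 0, lands at row 4
Move 6: O drops in col 1, lands at row 4
Move 7: X drops in col 4, lands at row 4
Move 8: O drops in col 6, lands at row 5
Move 9: X drops in col 0, lands at row 3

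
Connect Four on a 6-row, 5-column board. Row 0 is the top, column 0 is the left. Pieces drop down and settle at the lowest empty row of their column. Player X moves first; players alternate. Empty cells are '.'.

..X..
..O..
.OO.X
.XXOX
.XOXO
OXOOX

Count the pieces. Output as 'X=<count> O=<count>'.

X=9 O=9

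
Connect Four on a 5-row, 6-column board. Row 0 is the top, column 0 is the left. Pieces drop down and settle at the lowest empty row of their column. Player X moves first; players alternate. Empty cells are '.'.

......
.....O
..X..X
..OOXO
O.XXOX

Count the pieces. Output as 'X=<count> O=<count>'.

X=6 O=6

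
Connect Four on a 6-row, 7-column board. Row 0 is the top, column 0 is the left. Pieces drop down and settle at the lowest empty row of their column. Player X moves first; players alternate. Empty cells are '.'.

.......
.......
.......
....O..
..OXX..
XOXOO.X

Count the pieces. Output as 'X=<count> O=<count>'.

X=5 O=5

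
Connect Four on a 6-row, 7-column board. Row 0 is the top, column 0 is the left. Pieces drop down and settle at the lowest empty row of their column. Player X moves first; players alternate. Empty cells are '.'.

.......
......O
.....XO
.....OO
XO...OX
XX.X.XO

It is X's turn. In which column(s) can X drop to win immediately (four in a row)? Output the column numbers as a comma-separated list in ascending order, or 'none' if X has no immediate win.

Answer: 2

Derivation:
col 0: drop X → no win
col 1: drop X → no win
col 2: drop X → WIN!
col 3: drop X → no win
col 4: drop X → no win
col 5: drop X → no win
col 6: drop X → no win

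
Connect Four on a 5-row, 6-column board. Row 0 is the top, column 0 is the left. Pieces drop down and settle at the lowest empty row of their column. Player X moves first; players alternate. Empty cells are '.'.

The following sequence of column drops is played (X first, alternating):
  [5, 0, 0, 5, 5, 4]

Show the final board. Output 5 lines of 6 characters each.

Answer: ......
......
.....X
X....O
O...OX

Derivation:
Move 1: X drops in col 5, lands at row 4
Move 2: O drops in col 0, lands at row 4
Move 3: X drops in col 0, lands at row 3
Move 4: O drops in col 5, lands at row 3
Move 5: X drops in col 5, lands at row 2
Move 6: O drops in col 4, lands at row 4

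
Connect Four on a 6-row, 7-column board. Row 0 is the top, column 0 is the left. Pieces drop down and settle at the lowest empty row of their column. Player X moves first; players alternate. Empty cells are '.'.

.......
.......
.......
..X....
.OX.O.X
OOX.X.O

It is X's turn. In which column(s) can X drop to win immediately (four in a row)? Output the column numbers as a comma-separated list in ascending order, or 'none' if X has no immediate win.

col 0: drop X → no win
col 1: drop X → no win
col 2: drop X → WIN!
col 3: drop X → no win
col 4: drop X → no win
col 5: drop X → no win
col 6: drop X → no win

Answer: 2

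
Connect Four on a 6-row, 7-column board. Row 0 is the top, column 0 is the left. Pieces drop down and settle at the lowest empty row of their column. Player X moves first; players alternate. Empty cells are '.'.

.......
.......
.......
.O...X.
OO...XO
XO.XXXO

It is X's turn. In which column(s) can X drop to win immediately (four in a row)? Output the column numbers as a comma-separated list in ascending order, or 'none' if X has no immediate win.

Answer: 2,5

Derivation:
col 0: drop X → no win
col 1: drop X → no win
col 2: drop X → WIN!
col 3: drop X → no win
col 4: drop X → no win
col 5: drop X → WIN!
col 6: drop X → no win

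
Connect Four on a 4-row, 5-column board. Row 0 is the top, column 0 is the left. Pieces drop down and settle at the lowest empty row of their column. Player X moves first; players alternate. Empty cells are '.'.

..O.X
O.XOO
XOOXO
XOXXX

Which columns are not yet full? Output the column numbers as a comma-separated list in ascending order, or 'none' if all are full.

Answer: 0,1,3

Derivation:
col 0: top cell = '.' → open
col 1: top cell = '.' → open
col 2: top cell = 'O' → FULL
col 3: top cell = '.' → open
col 4: top cell = 'X' → FULL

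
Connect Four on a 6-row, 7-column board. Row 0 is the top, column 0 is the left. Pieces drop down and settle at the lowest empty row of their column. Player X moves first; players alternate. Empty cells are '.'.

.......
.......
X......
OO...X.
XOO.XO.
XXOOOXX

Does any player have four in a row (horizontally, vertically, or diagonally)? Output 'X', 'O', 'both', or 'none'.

none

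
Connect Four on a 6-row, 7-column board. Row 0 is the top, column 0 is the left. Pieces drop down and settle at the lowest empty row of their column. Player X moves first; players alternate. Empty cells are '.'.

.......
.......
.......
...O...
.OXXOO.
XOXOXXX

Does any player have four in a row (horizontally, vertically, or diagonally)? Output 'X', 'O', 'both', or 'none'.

none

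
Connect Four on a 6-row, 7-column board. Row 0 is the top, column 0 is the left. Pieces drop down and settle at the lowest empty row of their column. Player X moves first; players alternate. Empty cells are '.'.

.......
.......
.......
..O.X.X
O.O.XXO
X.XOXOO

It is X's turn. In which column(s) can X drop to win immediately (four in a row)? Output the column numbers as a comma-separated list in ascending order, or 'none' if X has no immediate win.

col 0: drop X → no win
col 1: drop X → no win
col 2: drop X → no win
col 3: drop X → no win
col 4: drop X → WIN!
col 5: drop X → no win
col 6: drop X → no win

Answer: 4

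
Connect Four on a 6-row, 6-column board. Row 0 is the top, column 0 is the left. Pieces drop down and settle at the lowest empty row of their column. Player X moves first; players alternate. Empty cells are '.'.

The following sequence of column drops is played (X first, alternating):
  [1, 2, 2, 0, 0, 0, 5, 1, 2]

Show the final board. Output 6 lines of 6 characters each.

Move 1: X drops in col 1, lands at row 5
Move 2: O drops in col 2, lands at row 5
Move 3: X drops in col 2, lands at row 4
Move 4: O drops in col 0, lands at row 5
Move 5: X drops in col 0, lands at row 4
Move 6: O drops in col 0, lands at row 3
Move 7: X drops in col 5, lands at row 5
Move 8: O drops in col 1, lands at row 4
Move 9: X drops in col 2, lands at row 3

Answer: ......
......
......
O.X...
XOX...
OXO..X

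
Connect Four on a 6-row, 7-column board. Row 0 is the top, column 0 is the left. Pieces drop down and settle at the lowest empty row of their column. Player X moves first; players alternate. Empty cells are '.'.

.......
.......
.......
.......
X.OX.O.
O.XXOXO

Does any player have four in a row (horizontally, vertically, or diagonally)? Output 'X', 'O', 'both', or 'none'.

none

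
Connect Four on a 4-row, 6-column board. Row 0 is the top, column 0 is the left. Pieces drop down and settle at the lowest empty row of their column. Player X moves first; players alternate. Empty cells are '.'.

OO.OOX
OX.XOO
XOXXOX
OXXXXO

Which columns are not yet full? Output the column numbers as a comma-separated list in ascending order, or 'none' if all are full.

Answer: 2

Derivation:
col 0: top cell = 'O' → FULL
col 1: top cell = 'O' → FULL
col 2: top cell = '.' → open
col 3: top cell = 'O' → FULL
col 4: top cell = 'O' → FULL
col 5: top cell = 'X' → FULL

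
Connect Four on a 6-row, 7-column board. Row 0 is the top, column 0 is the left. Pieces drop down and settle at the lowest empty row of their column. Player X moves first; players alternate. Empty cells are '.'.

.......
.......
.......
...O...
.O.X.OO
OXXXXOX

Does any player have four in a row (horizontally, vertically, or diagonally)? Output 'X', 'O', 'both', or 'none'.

X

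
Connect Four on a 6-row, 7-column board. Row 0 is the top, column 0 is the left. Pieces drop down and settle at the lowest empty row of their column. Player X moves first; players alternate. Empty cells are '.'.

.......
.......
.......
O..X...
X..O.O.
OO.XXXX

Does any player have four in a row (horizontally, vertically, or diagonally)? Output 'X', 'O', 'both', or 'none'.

X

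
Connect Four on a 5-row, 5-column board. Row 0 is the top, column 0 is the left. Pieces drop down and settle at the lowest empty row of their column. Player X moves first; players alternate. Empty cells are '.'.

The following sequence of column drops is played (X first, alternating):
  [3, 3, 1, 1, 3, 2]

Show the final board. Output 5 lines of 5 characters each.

Answer: .....
.....
...X.
.O.O.
.XOX.

Derivation:
Move 1: X drops in col 3, lands at row 4
Move 2: O drops in col 3, lands at row 3
Move 3: X drops in col 1, lands at row 4
Move 4: O drops in col 1, lands at row 3
Move 5: X drops in col 3, lands at row 2
Move 6: O drops in col 2, lands at row 4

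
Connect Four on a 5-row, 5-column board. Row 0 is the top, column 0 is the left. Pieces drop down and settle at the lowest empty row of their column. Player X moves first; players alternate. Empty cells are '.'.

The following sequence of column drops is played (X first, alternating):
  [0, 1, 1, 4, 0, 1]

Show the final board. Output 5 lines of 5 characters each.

Move 1: X drops in col 0, lands at row 4
Move 2: O drops in col 1, lands at row 4
Move 3: X drops in col 1, lands at row 3
Move 4: O drops in col 4, lands at row 4
Move 5: X drops in col 0, lands at row 3
Move 6: O drops in col 1, lands at row 2

Answer: .....
.....
.O...
XX...
XO..O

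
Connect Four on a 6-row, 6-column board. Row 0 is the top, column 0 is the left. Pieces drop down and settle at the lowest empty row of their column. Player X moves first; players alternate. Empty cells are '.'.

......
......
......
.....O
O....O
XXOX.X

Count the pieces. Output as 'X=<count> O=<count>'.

X=4 O=4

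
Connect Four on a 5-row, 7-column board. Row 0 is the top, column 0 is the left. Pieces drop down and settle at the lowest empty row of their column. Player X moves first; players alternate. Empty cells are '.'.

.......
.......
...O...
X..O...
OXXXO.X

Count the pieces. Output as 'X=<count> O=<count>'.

X=5 O=4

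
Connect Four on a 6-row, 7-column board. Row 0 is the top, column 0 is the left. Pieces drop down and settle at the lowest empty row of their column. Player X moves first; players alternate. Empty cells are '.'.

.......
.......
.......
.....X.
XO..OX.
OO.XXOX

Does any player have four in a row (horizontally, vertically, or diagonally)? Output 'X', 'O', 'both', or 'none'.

none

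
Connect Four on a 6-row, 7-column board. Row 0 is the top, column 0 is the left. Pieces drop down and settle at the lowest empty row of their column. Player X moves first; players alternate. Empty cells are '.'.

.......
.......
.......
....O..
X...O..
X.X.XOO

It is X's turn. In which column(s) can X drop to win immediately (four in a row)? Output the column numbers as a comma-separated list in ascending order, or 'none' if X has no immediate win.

Answer: none

Derivation:
col 0: drop X → no win
col 1: drop X → no win
col 2: drop X → no win
col 3: drop X → no win
col 4: drop X → no win
col 5: drop X → no win
col 6: drop X → no win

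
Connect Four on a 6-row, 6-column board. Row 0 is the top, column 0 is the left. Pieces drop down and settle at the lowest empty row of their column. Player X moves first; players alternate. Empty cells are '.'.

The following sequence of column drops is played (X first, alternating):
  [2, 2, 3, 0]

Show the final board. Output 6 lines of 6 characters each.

Answer: ......
......
......
......
..O...
O.XX..

Derivation:
Move 1: X drops in col 2, lands at row 5
Move 2: O drops in col 2, lands at row 4
Move 3: X drops in col 3, lands at row 5
Move 4: O drops in col 0, lands at row 5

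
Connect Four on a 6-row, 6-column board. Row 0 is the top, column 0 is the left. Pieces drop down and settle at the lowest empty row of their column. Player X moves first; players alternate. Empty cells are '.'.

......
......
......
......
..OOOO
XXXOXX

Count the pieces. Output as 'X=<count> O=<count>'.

X=5 O=5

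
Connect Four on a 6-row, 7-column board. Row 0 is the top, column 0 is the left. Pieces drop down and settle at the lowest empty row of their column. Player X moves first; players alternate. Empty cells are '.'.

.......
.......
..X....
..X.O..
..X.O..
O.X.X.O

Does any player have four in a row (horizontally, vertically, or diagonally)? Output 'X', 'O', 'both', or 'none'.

X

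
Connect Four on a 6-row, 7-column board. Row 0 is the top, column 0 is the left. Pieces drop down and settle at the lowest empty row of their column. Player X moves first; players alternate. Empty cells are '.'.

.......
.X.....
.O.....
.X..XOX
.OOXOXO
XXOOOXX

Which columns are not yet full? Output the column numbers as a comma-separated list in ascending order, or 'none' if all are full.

Answer: 0,1,2,3,4,5,6

Derivation:
col 0: top cell = '.' → open
col 1: top cell = '.' → open
col 2: top cell = '.' → open
col 3: top cell = '.' → open
col 4: top cell = '.' → open
col 5: top cell = '.' → open
col 6: top cell = '.' → open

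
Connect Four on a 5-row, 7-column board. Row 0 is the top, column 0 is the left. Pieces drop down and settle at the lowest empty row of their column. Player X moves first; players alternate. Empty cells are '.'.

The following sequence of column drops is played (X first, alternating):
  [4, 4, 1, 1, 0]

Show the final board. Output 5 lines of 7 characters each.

Move 1: X drops in col 4, lands at row 4
Move 2: O drops in col 4, lands at row 3
Move 3: X drops in col 1, lands at row 4
Move 4: O drops in col 1, lands at row 3
Move 5: X drops in col 0, lands at row 4

Answer: .......
.......
.......
.O..O..
XX..X..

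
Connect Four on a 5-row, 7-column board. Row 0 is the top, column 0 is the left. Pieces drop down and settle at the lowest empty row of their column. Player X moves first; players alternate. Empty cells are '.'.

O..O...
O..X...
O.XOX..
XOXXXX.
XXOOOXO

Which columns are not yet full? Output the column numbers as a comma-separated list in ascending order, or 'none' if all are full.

Answer: 1,2,4,5,6

Derivation:
col 0: top cell = 'O' → FULL
col 1: top cell = '.' → open
col 2: top cell = '.' → open
col 3: top cell = 'O' → FULL
col 4: top cell = '.' → open
col 5: top cell = '.' → open
col 6: top cell = '.' → open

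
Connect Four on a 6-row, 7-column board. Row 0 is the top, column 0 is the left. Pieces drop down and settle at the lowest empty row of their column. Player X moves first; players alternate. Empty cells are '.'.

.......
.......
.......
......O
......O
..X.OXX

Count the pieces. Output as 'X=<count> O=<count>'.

X=3 O=3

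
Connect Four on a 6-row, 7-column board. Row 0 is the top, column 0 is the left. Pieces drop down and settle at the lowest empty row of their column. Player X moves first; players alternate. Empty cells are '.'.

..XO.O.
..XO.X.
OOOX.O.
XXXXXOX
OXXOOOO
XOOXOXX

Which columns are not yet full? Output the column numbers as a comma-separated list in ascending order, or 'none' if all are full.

col 0: top cell = '.' → open
col 1: top cell = '.' → open
col 2: top cell = 'X' → FULL
col 3: top cell = 'O' → FULL
col 4: top cell = '.' → open
col 5: top cell = 'O' → FULL
col 6: top cell = '.' → open

Answer: 0,1,4,6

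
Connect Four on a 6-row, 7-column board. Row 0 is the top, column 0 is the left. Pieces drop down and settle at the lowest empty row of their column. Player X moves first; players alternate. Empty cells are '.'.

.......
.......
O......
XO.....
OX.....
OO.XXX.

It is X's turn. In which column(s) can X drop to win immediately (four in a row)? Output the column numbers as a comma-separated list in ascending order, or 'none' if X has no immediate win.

col 0: drop X → no win
col 1: drop X → no win
col 2: drop X → WIN!
col 3: drop X → no win
col 4: drop X → no win
col 5: drop X → no win
col 6: drop X → WIN!

Answer: 2,6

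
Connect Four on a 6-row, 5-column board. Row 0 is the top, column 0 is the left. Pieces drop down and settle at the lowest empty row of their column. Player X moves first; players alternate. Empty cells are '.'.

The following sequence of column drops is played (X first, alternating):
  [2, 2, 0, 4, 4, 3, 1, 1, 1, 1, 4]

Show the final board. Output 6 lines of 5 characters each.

Answer: .....
.....
.O...
.X..X
.OO.X
XXXOO

Derivation:
Move 1: X drops in col 2, lands at row 5
Move 2: O drops in col 2, lands at row 4
Move 3: X drops in col 0, lands at row 5
Move 4: O drops in col 4, lands at row 5
Move 5: X drops in col 4, lands at row 4
Move 6: O drops in col 3, lands at row 5
Move 7: X drops in col 1, lands at row 5
Move 8: O drops in col 1, lands at row 4
Move 9: X drops in col 1, lands at row 3
Move 10: O drops in col 1, lands at row 2
Move 11: X drops in col 4, lands at row 3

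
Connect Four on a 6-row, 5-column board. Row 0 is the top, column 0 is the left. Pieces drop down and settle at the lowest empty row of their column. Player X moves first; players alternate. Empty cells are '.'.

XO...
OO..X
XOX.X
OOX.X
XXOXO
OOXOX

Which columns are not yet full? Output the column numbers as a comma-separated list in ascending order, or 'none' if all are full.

Answer: 2,3,4

Derivation:
col 0: top cell = 'X' → FULL
col 1: top cell = 'O' → FULL
col 2: top cell = '.' → open
col 3: top cell = '.' → open
col 4: top cell = '.' → open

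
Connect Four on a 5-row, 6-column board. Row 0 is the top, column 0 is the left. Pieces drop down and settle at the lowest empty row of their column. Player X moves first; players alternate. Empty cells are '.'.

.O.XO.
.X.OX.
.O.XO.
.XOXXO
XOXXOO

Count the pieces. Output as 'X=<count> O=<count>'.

X=10 O=10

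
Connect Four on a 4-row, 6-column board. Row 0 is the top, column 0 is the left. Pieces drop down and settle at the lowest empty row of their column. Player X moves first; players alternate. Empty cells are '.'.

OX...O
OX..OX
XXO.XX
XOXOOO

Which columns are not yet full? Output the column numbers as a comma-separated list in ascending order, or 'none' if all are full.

Answer: 2,3,4

Derivation:
col 0: top cell = 'O' → FULL
col 1: top cell = 'X' → FULL
col 2: top cell = '.' → open
col 3: top cell = '.' → open
col 4: top cell = '.' → open
col 5: top cell = 'O' → FULL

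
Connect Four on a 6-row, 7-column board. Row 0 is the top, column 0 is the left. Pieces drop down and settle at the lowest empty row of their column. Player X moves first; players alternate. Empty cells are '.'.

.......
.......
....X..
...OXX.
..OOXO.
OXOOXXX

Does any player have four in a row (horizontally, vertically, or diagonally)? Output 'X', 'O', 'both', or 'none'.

X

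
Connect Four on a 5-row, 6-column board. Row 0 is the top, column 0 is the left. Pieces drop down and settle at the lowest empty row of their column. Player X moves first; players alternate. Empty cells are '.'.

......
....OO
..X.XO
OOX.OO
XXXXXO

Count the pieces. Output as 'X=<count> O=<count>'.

X=8 O=8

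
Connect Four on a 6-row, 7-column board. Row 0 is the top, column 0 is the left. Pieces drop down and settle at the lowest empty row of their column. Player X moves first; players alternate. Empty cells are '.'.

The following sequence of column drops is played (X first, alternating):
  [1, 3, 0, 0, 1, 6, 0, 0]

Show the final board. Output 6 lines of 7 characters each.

Move 1: X drops in col 1, lands at row 5
Move 2: O drops in col 3, lands at row 5
Move 3: X drops in col 0, lands at row 5
Move 4: O drops in col 0, lands at row 4
Move 5: X drops in col 1, lands at row 4
Move 6: O drops in col 6, lands at row 5
Move 7: X drops in col 0, lands at row 3
Move 8: O drops in col 0, lands at row 2

Answer: .......
.......
O......
X......
OX.....
XX.O..O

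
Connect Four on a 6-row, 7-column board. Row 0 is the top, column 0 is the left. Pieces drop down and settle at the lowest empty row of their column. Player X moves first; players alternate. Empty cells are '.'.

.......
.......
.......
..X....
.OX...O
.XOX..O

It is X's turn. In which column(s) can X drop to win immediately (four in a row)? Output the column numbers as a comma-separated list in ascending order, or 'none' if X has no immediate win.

col 0: drop X → no win
col 1: drop X → no win
col 2: drop X → no win
col 3: drop X → no win
col 4: drop X → no win
col 5: drop X → no win
col 6: drop X → no win

Answer: none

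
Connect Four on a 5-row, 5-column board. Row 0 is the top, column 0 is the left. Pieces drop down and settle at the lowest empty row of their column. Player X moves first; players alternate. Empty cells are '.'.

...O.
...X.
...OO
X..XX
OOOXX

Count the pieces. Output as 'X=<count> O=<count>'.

X=6 O=6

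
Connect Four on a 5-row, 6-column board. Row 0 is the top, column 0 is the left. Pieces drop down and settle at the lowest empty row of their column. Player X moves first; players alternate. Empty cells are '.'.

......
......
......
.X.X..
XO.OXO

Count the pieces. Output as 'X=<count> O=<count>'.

X=4 O=3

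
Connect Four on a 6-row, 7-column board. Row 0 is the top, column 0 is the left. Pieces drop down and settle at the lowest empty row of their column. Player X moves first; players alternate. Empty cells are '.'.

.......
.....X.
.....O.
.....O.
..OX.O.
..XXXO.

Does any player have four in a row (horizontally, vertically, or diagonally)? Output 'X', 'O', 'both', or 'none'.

O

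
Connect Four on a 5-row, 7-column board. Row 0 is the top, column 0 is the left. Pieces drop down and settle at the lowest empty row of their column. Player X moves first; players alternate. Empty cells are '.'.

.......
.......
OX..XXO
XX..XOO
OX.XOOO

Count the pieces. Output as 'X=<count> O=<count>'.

X=8 O=8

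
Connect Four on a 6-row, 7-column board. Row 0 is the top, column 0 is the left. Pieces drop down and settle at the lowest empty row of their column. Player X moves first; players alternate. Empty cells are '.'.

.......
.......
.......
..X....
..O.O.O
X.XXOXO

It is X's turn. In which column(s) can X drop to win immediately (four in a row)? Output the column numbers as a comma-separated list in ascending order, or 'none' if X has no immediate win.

Answer: 1

Derivation:
col 0: drop X → no win
col 1: drop X → WIN!
col 2: drop X → no win
col 3: drop X → no win
col 4: drop X → no win
col 5: drop X → no win
col 6: drop X → no win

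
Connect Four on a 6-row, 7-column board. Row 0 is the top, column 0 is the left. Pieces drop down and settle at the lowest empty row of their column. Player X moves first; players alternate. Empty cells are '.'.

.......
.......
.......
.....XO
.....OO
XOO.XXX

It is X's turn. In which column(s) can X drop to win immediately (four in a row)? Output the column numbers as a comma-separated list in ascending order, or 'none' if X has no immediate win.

col 0: drop X → no win
col 1: drop X → no win
col 2: drop X → no win
col 3: drop X → WIN!
col 4: drop X → no win
col 5: drop X → no win
col 6: drop X → no win

Answer: 3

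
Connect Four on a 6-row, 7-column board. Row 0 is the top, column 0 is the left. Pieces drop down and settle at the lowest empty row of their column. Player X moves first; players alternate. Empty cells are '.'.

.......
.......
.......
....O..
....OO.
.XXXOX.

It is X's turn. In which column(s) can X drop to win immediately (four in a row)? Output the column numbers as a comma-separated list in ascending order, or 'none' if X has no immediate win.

col 0: drop X → WIN!
col 1: drop X → no win
col 2: drop X → no win
col 3: drop X → no win
col 4: drop X → no win
col 5: drop X → no win
col 6: drop X → no win

Answer: 0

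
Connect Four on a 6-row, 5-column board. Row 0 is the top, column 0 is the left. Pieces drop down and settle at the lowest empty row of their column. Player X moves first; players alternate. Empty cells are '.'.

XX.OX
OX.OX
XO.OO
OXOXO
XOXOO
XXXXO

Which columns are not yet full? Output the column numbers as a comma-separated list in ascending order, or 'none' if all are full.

col 0: top cell = 'X' → FULL
col 1: top cell = 'X' → FULL
col 2: top cell = '.' → open
col 3: top cell = 'O' → FULL
col 4: top cell = 'X' → FULL

Answer: 2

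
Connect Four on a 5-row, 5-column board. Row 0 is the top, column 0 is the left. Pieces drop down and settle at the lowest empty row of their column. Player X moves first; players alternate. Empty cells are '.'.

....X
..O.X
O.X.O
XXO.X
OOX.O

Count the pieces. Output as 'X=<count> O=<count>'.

X=7 O=7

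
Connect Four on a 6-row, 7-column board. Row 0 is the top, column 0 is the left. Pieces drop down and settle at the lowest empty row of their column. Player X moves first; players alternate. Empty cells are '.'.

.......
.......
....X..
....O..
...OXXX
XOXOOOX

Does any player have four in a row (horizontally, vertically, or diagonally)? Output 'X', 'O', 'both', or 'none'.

none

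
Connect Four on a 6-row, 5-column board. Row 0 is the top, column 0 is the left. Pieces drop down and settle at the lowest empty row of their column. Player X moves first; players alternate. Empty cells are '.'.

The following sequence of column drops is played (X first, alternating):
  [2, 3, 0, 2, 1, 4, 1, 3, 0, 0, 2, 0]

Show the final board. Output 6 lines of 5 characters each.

Move 1: X drops in col 2, lands at row 5
Move 2: O drops in col 3, lands at row 5
Move 3: X drops in col 0, lands at row 5
Move 4: O drops in col 2, lands at row 4
Move 5: X drops in col 1, lands at row 5
Move 6: O drops in col 4, lands at row 5
Move 7: X drops in col 1, lands at row 4
Move 8: O drops in col 3, lands at row 4
Move 9: X drops in col 0, lands at row 4
Move 10: O drops in col 0, lands at row 3
Move 11: X drops in col 2, lands at row 3
Move 12: O drops in col 0, lands at row 2

Answer: .....
.....
O....
O.X..
XXOO.
XXXOO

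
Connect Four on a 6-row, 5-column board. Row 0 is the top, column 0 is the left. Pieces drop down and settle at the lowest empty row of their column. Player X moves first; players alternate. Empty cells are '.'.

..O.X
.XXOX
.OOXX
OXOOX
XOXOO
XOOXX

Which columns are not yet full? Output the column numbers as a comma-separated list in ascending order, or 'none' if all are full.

Answer: 0,1,3

Derivation:
col 0: top cell = '.' → open
col 1: top cell = '.' → open
col 2: top cell = 'O' → FULL
col 3: top cell = '.' → open
col 4: top cell = 'X' → FULL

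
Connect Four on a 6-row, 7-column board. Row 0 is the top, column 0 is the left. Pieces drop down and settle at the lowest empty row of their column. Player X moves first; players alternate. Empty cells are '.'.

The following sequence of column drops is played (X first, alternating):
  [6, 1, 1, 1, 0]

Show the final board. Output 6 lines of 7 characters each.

Answer: .......
.......
.......
.O.....
.X.....
XO....X

Derivation:
Move 1: X drops in col 6, lands at row 5
Move 2: O drops in col 1, lands at row 5
Move 3: X drops in col 1, lands at row 4
Move 4: O drops in col 1, lands at row 3
Move 5: X drops in col 0, lands at row 5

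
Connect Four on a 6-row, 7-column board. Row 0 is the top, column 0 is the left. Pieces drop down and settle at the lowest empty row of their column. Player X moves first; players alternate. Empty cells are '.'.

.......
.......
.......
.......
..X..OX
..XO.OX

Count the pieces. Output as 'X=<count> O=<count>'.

X=4 O=3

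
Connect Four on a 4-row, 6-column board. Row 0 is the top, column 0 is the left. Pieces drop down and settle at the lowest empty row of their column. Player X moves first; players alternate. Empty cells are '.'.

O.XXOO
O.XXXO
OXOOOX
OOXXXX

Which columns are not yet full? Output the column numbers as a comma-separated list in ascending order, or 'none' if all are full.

col 0: top cell = 'O' → FULL
col 1: top cell = '.' → open
col 2: top cell = 'X' → FULL
col 3: top cell = 'X' → FULL
col 4: top cell = 'O' → FULL
col 5: top cell = 'O' → FULL

Answer: 1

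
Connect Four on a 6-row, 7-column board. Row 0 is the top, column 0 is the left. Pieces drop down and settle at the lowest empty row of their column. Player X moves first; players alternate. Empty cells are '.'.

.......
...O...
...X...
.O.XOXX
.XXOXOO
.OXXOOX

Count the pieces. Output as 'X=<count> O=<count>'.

X=10 O=9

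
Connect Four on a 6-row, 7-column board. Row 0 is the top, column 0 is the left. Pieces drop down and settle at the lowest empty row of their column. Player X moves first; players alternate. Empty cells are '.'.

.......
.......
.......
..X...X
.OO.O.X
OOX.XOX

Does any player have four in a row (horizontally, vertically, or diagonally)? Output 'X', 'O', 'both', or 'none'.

none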